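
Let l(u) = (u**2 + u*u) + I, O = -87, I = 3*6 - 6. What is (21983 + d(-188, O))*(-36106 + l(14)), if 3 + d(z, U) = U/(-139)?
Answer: -109080570514/139 ≈ -7.8475e+8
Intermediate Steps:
I = 12 (I = 18 - 6 = 12)
d(z, U) = -3 - U/139 (d(z, U) = -3 + U/(-139) = -3 + U*(-1/139) = -3 - U/139)
l(u) = 12 + 2*u**2 (l(u) = (u**2 + u*u) + 12 = (u**2 + u**2) + 12 = 2*u**2 + 12 = 12 + 2*u**2)
(21983 + d(-188, O))*(-36106 + l(14)) = (21983 + (-3 - 1/139*(-87)))*(-36106 + (12 + 2*14**2)) = (21983 + (-3 + 87/139))*(-36106 + (12 + 2*196)) = (21983 - 330/139)*(-36106 + (12 + 392)) = 3055307*(-36106 + 404)/139 = (3055307/139)*(-35702) = -109080570514/139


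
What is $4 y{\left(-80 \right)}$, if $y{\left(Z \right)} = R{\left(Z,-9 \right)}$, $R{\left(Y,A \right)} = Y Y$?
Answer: $25600$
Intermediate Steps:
$R{\left(Y,A \right)} = Y^{2}$
$y{\left(Z \right)} = Z^{2}$
$4 y{\left(-80 \right)} = 4 \left(-80\right)^{2} = 4 \cdot 6400 = 25600$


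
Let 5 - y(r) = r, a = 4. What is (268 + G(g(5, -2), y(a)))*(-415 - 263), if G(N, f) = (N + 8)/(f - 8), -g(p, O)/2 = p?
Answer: -1273284/7 ≈ -1.8190e+5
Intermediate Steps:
g(p, O) = -2*p
y(r) = 5 - r
G(N, f) = (8 + N)/(-8 + f)
(268 + G(g(5, -2), y(a)))*(-415 - 263) = (268 + (8 - 2*5)/(-8 + (5 - 1*4)))*(-415 - 263) = (268 + (8 - 10)/(-8 + (5 - 4)))*(-678) = (268 - 2/(-8 + 1))*(-678) = (268 - 2/(-7))*(-678) = (268 - 1/7*(-2))*(-678) = (268 + 2/7)*(-678) = (1878/7)*(-678) = -1273284/7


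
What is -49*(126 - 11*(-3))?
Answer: -7791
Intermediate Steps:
-49*(126 - 11*(-3)) = -49*(126 - 1*(-33)) = -49*(126 + 33) = -49*159 = -7791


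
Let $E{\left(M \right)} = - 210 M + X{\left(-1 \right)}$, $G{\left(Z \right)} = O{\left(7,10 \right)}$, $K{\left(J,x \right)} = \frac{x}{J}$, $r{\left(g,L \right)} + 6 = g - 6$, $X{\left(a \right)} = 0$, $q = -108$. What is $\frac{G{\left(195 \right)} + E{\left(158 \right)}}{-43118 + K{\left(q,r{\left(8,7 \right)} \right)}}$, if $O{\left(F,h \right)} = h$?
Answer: $\frac{179118}{232837} \approx 0.76929$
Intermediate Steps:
$r{\left(g,L \right)} = -12 + g$ ($r{\left(g,L \right)} = -6 + \left(g - 6\right) = -6 + \left(-6 + g\right) = -12 + g$)
$G{\left(Z \right)} = 10$
$E{\left(M \right)} = - 210 M$ ($E{\left(M \right)} = - 210 M + 0 = - 210 M$)
$\frac{G{\left(195 \right)} + E{\left(158 \right)}}{-43118 + K{\left(q,r{\left(8,7 \right)} \right)}} = \frac{10 - 33180}{-43118 + \frac{-12 + 8}{-108}} = \frac{10 - 33180}{-43118 - - \frac{1}{27}} = - \frac{33170}{-43118 + \frac{1}{27}} = - \frac{33170}{- \frac{1164185}{27}} = \left(-33170\right) \left(- \frac{27}{1164185}\right) = \frac{179118}{232837}$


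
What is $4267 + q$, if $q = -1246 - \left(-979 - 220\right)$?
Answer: $4220$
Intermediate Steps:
$q = -47$ ($q = -1246 - -1199 = -1246 + 1199 = -47$)
$4267 + q = 4267 - 47 = 4220$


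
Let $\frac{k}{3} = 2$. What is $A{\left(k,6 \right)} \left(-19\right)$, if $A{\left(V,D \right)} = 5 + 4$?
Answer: $-171$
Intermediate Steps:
$k = 6$ ($k = 3 \cdot 2 = 6$)
$A{\left(V,D \right)} = 9$
$A{\left(k,6 \right)} \left(-19\right) = 9 \left(-19\right) = -171$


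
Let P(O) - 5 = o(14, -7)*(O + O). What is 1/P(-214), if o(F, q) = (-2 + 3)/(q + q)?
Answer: 7/249 ≈ 0.028112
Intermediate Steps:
o(F, q) = 1/(2*q)
P(O) = 5 - O/7 (P(O) = 5 + ((1/2)/(-7))*(O + O) = 5 + ((1/2)*(-1/7))*(2*O) = 5 - O/7)
1/P(-214) = 1/(5 - 1/7*(-214)) = 1/(5 + 214/7) = 1/(249/7) = 7/249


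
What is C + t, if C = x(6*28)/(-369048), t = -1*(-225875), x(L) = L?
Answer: 3473279868/15377 ≈ 2.2588e+5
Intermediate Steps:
t = 225875
C = -7/15377 (C = (6*28)/(-369048) = 168*(-1/369048) = -7/15377 ≈ -0.00045523)
C + t = -7/15377 + 225875 = 3473279868/15377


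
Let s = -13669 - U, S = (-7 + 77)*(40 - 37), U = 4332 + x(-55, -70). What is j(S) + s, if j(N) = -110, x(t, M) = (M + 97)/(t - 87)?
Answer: -2571735/142 ≈ -18111.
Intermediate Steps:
x(t, M) = (97 + M)/(-87 + t)
U = 615117/142 (U = 4332 + (97 - 70)/(-87 - 55) = 4332 + 27/(-142) = 4332 - 1/142*27 = 4332 - 27/142 = 615117/142 ≈ 4331.8)
S = 210 (S = 70*3 = 210)
s = -2556115/142 (s = -13669 - 1*615117/142 = -13669 - 615117/142 = -2556115/142 ≈ -18001.)
j(S) + s = -110 - 2556115/142 = -2571735/142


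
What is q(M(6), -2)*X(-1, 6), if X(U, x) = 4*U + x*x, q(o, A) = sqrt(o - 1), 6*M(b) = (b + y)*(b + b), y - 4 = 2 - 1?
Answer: 32*sqrt(21) ≈ 146.64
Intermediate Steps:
y = 5 (y = 4 + (2 - 1) = 4 + 1 = 5)
M(b) = b*(5 + b)/3 (M(b) = ((b + 5)*(b + b))/6 = ((5 + b)*(2*b))/6 = (2*b*(5 + b))/6 = b*(5 + b)/3)
q(o, A) = sqrt(-1 + o)
X(U, x) = x**2 + 4*U (X(U, x) = 4*U + x**2 = x**2 + 4*U)
q(M(6), -2)*X(-1, 6) = sqrt(-1 + (1/3)*6*(5 + 6))*(6**2 + 4*(-1)) = sqrt(-1 + (1/3)*6*11)*(36 - 4) = sqrt(-1 + 22)*32 = sqrt(21)*32 = 32*sqrt(21)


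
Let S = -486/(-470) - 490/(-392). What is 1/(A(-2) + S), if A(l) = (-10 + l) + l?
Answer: -940/11013 ≈ -0.085354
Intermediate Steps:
S = 2147/940 (S = -486*(-1/470) - 490*(-1/392) = 243/235 + 5/4 = 2147/940 ≈ 2.2840)
A(l) = -10 + 2*l
1/(A(-2) + S) = 1/((-10 + 2*(-2)) + 2147/940) = 1/((-10 - 4) + 2147/940) = 1/(-14 + 2147/940) = 1/(-11013/940) = -940/11013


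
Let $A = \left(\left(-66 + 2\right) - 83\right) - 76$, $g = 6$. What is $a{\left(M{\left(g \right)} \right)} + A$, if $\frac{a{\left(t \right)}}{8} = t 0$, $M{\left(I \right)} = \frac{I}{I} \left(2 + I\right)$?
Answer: $-223$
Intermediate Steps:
$M{\left(I \right)} = 2 + I$ ($M{\left(I \right)} = 1 \left(2 + I\right) = 2 + I$)
$a{\left(t \right)} = 0$ ($a{\left(t \right)} = 8 t 0 = 8 \cdot 0 = 0$)
$A = -223$ ($A = \left(-64 - 83\right) - 76 = -147 - 76 = -223$)
$a{\left(M{\left(g \right)} \right)} + A = 0 - 223 = -223$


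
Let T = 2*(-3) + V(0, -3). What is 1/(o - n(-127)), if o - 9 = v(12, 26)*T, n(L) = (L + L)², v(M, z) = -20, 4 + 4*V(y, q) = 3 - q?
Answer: -1/64397 ≈ -1.5529e-5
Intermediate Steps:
V(y, q) = -¼ - q/4 (V(y, q) = -1 + (3 - q)/4 = -1 + (¾ - q/4) = -¼ - q/4)
T = -11/2 (T = 2*(-3) + (-¼ - ¼*(-3)) = -6 + (-¼ + ¾) = -6 + ½ = -11/2 ≈ -5.5000)
n(L) = 4*L² (n(L) = (2*L)² = 4*L²)
o = 119 (o = 9 - 20*(-11/2) = 9 + 110 = 119)
1/(o - n(-127)) = 1/(119 - 4*(-127)²) = 1/(119 - 4*16129) = 1/(119 - 1*64516) = 1/(119 - 64516) = 1/(-64397) = -1/64397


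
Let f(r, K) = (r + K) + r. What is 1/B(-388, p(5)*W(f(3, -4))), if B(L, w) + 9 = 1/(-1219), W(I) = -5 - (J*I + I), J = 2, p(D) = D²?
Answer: -1219/10972 ≈ -0.11110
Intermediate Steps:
f(r, K) = K + 2*r (f(r, K) = (K + r) + r = K + 2*r)
W(I) = -5 - 3*I (W(I) = -5 - (2*I + I) = -5 - 3*I)
B(L, w) = -10972/1219 (B(L, w) = -9 + 1/(-1219) = -9 - 1/1219 = -10972/1219)
1/B(-388, p(5)*W(f(3, -4))) = 1/(-10972/1219) = -1219/10972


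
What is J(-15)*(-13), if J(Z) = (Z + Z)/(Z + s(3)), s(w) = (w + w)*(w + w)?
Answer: 130/7 ≈ 18.571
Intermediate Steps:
s(w) = 4*w² (s(w) = (2*w)*(2*w) = 4*w²)
J(Z) = 2*Z/(36 + Z) (J(Z) = (Z + Z)/(Z + 4*3²) = (2*Z)/(Z + 4*9) = (2*Z)/(Z + 36) = (2*Z)/(36 + Z) = 2*Z/(36 + Z))
J(-15)*(-13) = (2*(-15)/(36 - 15))*(-13) = (2*(-15)/21)*(-13) = (2*(-15)*(1/21))*(-13) = -10/7*(-13) = 130/7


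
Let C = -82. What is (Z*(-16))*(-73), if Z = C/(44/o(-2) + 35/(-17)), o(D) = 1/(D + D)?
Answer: 1628192/3027 ≈ 537.89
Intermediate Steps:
o(D) = 1/(2*D)
Z = 1394/3027 (Z = -82/(44/(((1/2)/(-2))) + 35/(-17)) = -82/(44/(((1/2)*(-1/2))) + 35*(-1/17)) = -82/(44/(-1/4) - 35/17) = -82/(44*(-4) - 35/17) = -82/(-176 - 35/17) = -82/(-3027/17) = -82*(-17/3027) = 1394/3027 ≈ 0.46052)
(Z*(-16))*(-73) = ((1394/3027)*(-16))*(-73) = -22304/3027*(-73) = 1628192/3027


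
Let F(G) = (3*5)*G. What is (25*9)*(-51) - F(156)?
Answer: -13815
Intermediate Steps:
F(G) = 15*G
(25*9)*(-51) - F(156) = (25*9)*(-51) - 15*156 = 225*(-51) - 1*2340 = -11475 - 2340 = -13815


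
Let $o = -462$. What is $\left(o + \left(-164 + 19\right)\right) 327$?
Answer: $-198489$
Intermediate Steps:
$\left(o + \left(-164 + 19\right)\right) 327 = \left(-462 + \left(-164 + 19\right)\right) 327 = \left(-462 - 145\right) 327 = \left(-607\right) 327 = -198489$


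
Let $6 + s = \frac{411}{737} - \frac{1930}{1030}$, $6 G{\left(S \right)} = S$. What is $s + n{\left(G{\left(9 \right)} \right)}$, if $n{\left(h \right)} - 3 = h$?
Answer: $- \frac{427549}{151822} \approx -2.8161$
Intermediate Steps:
$G{\left(S \right)} = \frac{S}{6}$
$n{\left(h \right)} = 3 + h$
$s = - \frac{555374}{75911}$ ($s = -6 + \left(\frac{411}{737} - \frac{1930}{1030}\right) = -6 + \left(411 \cdot \frac{1}{737} - \frac{193}{103}\right) = -6 + \left(\frac{411}{737} - \frac{193}{103}\right) = -6 - \frac{99908}{75911} = - \frac{555374}{75911} \approx -7.3161$)
$s + n{\left(G{\left(9 \right)} \right)} = - \frac{555374}{75911} + \left(3 + \frac{1}{6} \cdot 9\right) = - \frac{555374}{75911} + \left(3 + \frac{3}{2}\right) = - \frac{555374}{75911} + \frac{9}{2} = - \frac{427549}{151822}$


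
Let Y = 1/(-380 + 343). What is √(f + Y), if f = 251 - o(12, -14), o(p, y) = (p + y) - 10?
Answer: √360010/37 ≈ 16.216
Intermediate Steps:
o(p, y) = -10 + p + y
Y = -1/37 (Y = 1/(-37) = -1/37 ≈ -0.027027)
f = 263 (f = 251 - (-10 + 12 - 14) = 251 - 1*(-12) = 251 + 12 = 263)
√(f + Y) = √(263 - 1/37) = √(9730/37) = √360010/37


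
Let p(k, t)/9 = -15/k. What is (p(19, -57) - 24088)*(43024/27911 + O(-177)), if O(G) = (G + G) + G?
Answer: 6765342286619/530309 ≈ 1.2757e+7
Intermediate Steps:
p(k, t) = -135/k (p(k, t) = 9*(-15/k) = -135/k)
O(G) = 3*G (O(G) = 2*G + G = 3*G)
(p(19, -57) - 24088)*(43024/27911 + O(-177)) = (-135/19 - 24088)*(43024/27911 + 3*(-177)) = (-135*1/19 - 24088)*(43024*(1/27911) - 531) = (-135/19 - 24088)*(43024/27911 - 531) = -457807/19*(-14777717/27911) = 6765342286619/530309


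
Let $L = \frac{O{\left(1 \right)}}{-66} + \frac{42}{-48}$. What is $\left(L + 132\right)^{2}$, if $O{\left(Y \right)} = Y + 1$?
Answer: $\frac{1197782881}{69696} \approx 17186.0$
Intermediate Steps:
$O{\left(Y \right)} = 1 + Y$
$L = - \frac{239}{264}$ ($L = \frac{1 + 1}{-66} + \frac{42}{-48} = 2 \left(- \frac{1}{66}\right) + 42 \left(- \frac{1}{48}\right) = - \frac{1}{33} - \frac{7}{8} = - \frac{239}{264} \approx -0.9053$)
$\left(L + 132\right)^{2} = \left(- \frac{239}{264} + 132\right)^{2} = \left(\frac{34609}{264}\right)^{2} = \frac{1197782881}{69696}$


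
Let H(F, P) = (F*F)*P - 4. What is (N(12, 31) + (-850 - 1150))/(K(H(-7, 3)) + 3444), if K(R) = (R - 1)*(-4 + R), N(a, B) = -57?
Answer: -2057/23182 ≈ -0.088733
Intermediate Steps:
H(F, P) = -4 + P*F² (H(F, P) = F²*P - 4 = P*F² - 4 = -4 + P*F²)
K(R) = (-1 + R)*(-4 + R)
(N(12, 31) + (-850 - 1150))/(K(H(-7, 3)) + 3444) = (-57 + (-850 - 1150))/((4 + (-4 + 3*(-7)²)² - 5*(-4 + 3*(-7)²)) + 3444) = (-57 - 2000)/((4 + (-4 + 3*49)² - 5*(-4 + 3*49)) + 3444) = -2057/((4 + (-4 + 147)² - 5*(-4 + 147)) + 3444) = -2057/((4 + 143² - 5*143) + 3444) = -2057/((4 + 20449 - 715) + 3444) = -2057/(19738 + 3444) = -2057/23182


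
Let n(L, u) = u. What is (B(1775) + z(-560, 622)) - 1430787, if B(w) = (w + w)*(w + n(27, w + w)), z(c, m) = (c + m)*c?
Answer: 17438243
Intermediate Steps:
z(c, m) = c*(c + m)
B(w) = 6*w² (B(w) = (w + w)*(w + (w + w)) = (2*w)*(w + 2*w) = (2*w)*(3*w) = 6*w²)
(B(1775) + z(-560, 622)) - 1430787 = (6*1775² - 560*(-560 + 622)) - 1430787 = (6*3150625 - 560*62) - 1430787 = (18903750 - 34720) - 1430787 = 18869030 - 1430787 = 17438243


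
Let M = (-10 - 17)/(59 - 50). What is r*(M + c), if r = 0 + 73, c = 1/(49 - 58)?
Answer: -2044/9 ≈ -227.11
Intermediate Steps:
c = -⅑ (c = 1/(-9) = -⅑ ≈ -0.11111)
r = 73
M = -3 (M = -27/9 = -27*⅑ = -3)
r*(M + c) = 73*(-3 - ⅑) = 73*(-28/9) = -2044/9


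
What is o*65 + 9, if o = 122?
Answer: 7939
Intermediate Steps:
o*65 + 9 = 122*65 + 9 = 7930 + 9 = 7939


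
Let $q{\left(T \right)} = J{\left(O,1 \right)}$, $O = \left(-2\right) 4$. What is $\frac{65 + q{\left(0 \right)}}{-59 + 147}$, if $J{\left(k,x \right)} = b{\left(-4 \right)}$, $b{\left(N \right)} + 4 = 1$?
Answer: $\frac{31}{44} \approx 0.70455$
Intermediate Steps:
$b{\left(N \right)} = -3$ ($b{\left(N \right)} = -4 + 1 = -3$)
$O = -8$
$J{\left(k,x \right)} = -3$
$q{\left(T \right)} = -3$
$\frac{65 + q{\left(0 \right)}}{-59 + 147} = \frac{65 - 3}{-59 + 147} = \frac{1}{88} \cdot 62 = \frac{31}{44}$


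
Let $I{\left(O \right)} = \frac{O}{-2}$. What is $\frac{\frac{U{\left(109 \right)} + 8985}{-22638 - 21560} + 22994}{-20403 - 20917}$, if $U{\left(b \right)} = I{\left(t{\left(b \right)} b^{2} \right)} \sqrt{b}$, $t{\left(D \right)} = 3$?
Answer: $- \frac{1016279827}{1826261360} - \frac{35643 \sqrt{109}}{3652522720} \approx -0.55658$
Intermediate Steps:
$I{\left(O \right)} = - \frac{O}{2}$ ($I{\left(O \right)} = O \left(- \frac{1}{2}\right) = - \frac{O}{2}$)
$U{\left(b \right)} = - \frac{3 b^{\frac{5}{2}}}{2}$ ($U{\left(b \right)} = - \frac{3 b^{2}}{2} \sqrt{b} = - \frac{3 b^{\frac{5}{2}}}{2}$)
$\frac{\frac{U{\left(109 \right)} + 8985}{-22638 - 21560} + 22994}{-20403 - 20917} = \frac{\frac{- \frac{3 \cdot 109^{\frac{5}{2}}}{2} + 8985}{-22638 - 21560} + 22994}{-20403 - 20917} = \frac{\frac{- \frac{3 \cdot 11881 \sqrt{109}}{2} + 8985}{-44198} + 22994}{-41320} = \left(\left(- \frac{35643 \sqrt{109}}{2} + 8985\right) \left(- \frac{1}{44198}\right) + 22994\right) \left(- \frac{1}{41320}\right) = \left(\left(8985 - \frac{35643 \sqrt{109}}{2}\right) \left(- \frac{1}{44198}\right) + 22994\right) \left(- \frac{1}{41320}\right) = \left(\left(- \frac{8985}{44198} + \frac{35643 \sqrt{109}}{88396}\right) + 22994\right) \left(- \frac{1}{41320}\right) = \left(\frac{1016279827}{44198} + \frac{35643 \sqrt{109}}{88396}\right) \left(- \frac{1}{41320}\right) = - \frac{1016279827}{1826261360} - \frac{35643 \sqrt{109}}{3652522720}$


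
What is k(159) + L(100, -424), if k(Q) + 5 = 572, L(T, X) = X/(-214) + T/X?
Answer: 6450711/11342 ≈ 568.75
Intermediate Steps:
L(T, X) = -X/214 + T/X (L(T, X) = X*(-1/214) + T/X = -X/214 + T/X)
k(Q) = 567 (k(Q) = -5 + 572 = 567)
k(159) + L(100, -424) = 567 + (-1/214*(-424) + 100/(-424)) = 567 + (212/107 + 100*(-1/424)) = 567 + (212/107 - 25/106) = 567 + 19797/11342 = 6450711/11342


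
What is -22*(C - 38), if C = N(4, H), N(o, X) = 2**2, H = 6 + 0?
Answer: 748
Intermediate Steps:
H = 6
N(o, X) = 4
C = 4
-22*(C - 38) = -22*(4 - 38) = -22*(-34) = 748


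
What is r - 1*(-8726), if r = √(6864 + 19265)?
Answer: 8726 + √26129 ≈ 8887.6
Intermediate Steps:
r = √26129 ≈ 161.64
r - 1*(-8726) = √26129 - 1*(-8726) = √26129 + 8726 = 8726 + √26129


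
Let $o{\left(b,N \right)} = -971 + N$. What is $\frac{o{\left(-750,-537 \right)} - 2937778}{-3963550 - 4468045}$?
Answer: $\frac{2939286}{8431595} \approx 0.3486$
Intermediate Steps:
$\frac{o{\left(-750,-537 \right)} - 2937778}{-3963550 - 4468045} = \frac{\left(-971 - 537\right) - 2937778}{-3963550 - 4468045} = \frac{-1508 - 2937778}{-8431595} = \left(-2939286\right) \left(- \frac{1}{8431595}\right) = \frac{2939286}{8431595}$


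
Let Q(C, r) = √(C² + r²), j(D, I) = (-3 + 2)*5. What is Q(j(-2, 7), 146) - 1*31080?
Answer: -31080 + √21341 ≈ -30934.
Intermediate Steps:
j(D, I) = -5 (j(D, I) = -1*5 = -5)
Q(j(-2, 7), 146) - 1*31080 = √((-5)² + 146²) - 1*31080 = √(25 + 21316) - 31080 = √21341 - 31080 = -31080 + √21341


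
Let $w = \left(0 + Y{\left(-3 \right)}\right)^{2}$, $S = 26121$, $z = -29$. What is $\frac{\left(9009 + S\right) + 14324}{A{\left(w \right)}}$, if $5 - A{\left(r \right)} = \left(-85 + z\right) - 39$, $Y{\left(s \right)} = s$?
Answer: $313$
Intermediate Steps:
$w = 9$ ($w = \left(0 - 3\right)^{2} = \left(-3\right)^{2} = 9$)
$A{\left(r \right)} = 158$ ($A{\left(r \right)} = 5 - \left(\left(-85 - 29\right) - 39\right) = 5 - \left(-114 - 39\right) = 5 - -153 = 5 + 153 = 158$)
$\frac{\left(9009 + S\right) + 14324}{A{\left(w \right)}} = \frac{\left(9009 + 26121\right) + 14324}{158} = \left(35130 + 14324\right) \frac{1}{158} = 49454 \cdot \frac{1}{158} = 313$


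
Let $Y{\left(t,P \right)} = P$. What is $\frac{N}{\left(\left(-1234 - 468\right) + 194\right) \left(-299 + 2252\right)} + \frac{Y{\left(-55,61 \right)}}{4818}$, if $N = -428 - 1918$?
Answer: $\frac{2652161}{197077881} \approx 0.013457$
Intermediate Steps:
$N = -2346$ ($N = -428 - 1918 = -2346$)
$\frac{N}{\left(\left(-1234 - 468\right) + 194\right) \left(-299 + 2252\right)} + \frac{Y{\left(-55,61 \right)}}{4818} = - \frac{2346}{\left(\left(-1234 - 468\right) + 194\right) \left(-299 + 2252\right)} + \frac{61}{4818} = - \frac{2346}{\left(-1702 + 194\right) 1953} + 61 \cdot \frac{1}{4818} = - \frac{2346}{\left(-1508\right) 1953} + \frac{61}{4818} = - \frac{2346}{-2945124} + \frac{61}{4818} = \left(-2346\right) \left(- \frac{1}{2945124}\right) + \frac{61}{4818} = \frac{391}{490854} + \frac{61}{4818} = \frac{2652161}{197077881}$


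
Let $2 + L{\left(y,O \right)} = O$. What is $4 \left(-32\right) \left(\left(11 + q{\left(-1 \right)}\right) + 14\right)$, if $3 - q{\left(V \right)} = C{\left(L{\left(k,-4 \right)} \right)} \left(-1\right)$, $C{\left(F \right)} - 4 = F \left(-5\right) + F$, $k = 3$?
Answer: $-7168$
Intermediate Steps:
$L{\left(y,O \right)} = -2 + O$
$C{\left(F \right)} = 4 - 4 F$ ($C{\left(F \right)} = 4 + \left(F \left(-5\right) + F\right) = 4 + \left(- 5 F + F\right) = 4 - 4 F$)
$q{\left(V \right)} = 31$ ($q{\left(V \right)} = 3 - \left(4 - 4 \left(-2 - 4\right)\right) \left(-1\right) = 3 - \left(4 - -24\right) \left(-1\right) = 3 - \left(4 + 24\right) \left(-1\right) = 3 - 28 \left(-1\right) = 3 - -28 = 3 + 28 = 31$)
$4 \left(-32\right) \left(\left(11 + q{\left(-1 \right)}\right) + 14\right) = 4 \left(-32\right) \left(\left(11 + 31\right) + 14\right) = - 128 \left(42 + 14\right) = \left(-128\right) 56 = -7168$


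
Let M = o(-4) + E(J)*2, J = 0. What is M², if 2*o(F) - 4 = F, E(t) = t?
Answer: 0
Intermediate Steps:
o(F) = 2 + F/2
M = 0 (M = (2 + (½)*(-4)) + 0*2 = (2 - 2) + 0 = 0 + 0 = 0)
M² = 0² = 0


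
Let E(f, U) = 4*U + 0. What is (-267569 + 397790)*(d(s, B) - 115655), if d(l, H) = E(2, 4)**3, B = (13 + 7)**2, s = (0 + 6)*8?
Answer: -14527324539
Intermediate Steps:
E(f, U) = 4*U
s = 48 (s = 6*8 = 48)
B = 400 (B = 20**2 = 400)
d(l, H) = 4096 (d(l, H) = (4*4)**3 = 16**3 = 4096)
(-267569 + 397790)*(d(s, B) - 115655) = (-267569 + 397790)*(4096 - 115655) = 130221*(-111559) = -14527324539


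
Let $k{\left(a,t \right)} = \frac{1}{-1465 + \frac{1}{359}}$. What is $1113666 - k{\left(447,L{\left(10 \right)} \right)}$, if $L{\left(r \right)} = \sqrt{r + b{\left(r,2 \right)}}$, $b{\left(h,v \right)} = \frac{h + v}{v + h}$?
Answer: $\frac{585714814403}{525934} \approx 1.1137 \cdot 10^{6}$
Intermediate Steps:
$b{\left(h,v \right)} = 1$ ($b{\left(h,v \right)} = \frac{h + v}{h + v} = 1$)
$L{\left(r \right)} = \sqrt{1 + r}$ ($L{\left(r \right)} = \sqrt{r + 1} = \sqrt{1 + r}$)
$k{\left(a,t \right)} = - \frac{359}{525934}$ ($k{\left(a,t \right)} = \frac{1}{-1465 + \frac{1}{359}} = \frac{1}{- \frac{525934}{359}} = - \frac{359}{525934}$)
$1113666 - k{\left(447,L{\left(10 \right)} \right)} = 1113666 - - \frac{359}{525934} = 1113666 + \frac{359}{525934} = \frac{585714814403}{525934}$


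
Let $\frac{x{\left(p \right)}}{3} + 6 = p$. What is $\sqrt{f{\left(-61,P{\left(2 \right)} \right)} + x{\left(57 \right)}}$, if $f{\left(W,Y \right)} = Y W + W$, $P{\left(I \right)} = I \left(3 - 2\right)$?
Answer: $i \sqrt{30} \approx 5.4772 i$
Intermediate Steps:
$x{\left(p \right)} = -18 + 3 p$
$P{\left(I \right)} = I$ ($P{\left(I \right)} = I \left(3 - 2\right) = I 1 = I$)
$f{\left(W,Y \right)} = W + W Y$ ($f{\left(W,Y \right)} = W Y + W = W + W Y$)
$\sqrt{f{\left(-61,P{\left(2 \right)} \right)} + x{\left(57 \right)}} = \sqrt{- 61 \left(1 + 2\right) + \left(-18 + 3 \cdot 57\right)} = \sqrt{\left(-61\right) 3 + \left(-18 + 171\right)} = \sqrt{-183 + 153} = \sqrt{-30} = i \sqrt{30}$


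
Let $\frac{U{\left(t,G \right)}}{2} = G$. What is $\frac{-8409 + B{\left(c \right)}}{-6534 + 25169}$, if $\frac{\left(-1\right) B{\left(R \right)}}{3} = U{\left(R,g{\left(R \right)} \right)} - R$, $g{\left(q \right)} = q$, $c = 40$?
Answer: $- \frac{8529}{18635} \approx -0.45769$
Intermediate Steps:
$U{\left(t,G \right)} = 2 G$
$B{\left(R \right)} = - 3 R$ ($B{\left(R \right)} = - 3 \left(2 R - R\right) = - 3 R$)
$\frac{-8409 + B{\left(c \right)}}{-6534 + 25169} = \frac{-8409 - 120}{-6534 + 25169} = \frac{-8409 - 120}{18635} = \left(-8529\right) \frac{1}{18635} = - \frac{8529}{18635}$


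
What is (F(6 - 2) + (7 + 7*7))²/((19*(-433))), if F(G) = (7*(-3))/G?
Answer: -41209/131632 ≈ -0.31306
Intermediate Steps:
F(G) = -21/G
(F(6 - 2) + (7 + 7*7))²/((19*(-433))) = (-21/(6 - 2) + (7 + 7*7))²/((19*(-433))) = (-21/4 + (7 + 49))²/(-8227) = (-21*¼ + 56)²*(-1/8227) = (-21/4 + 56)²*(-1/8227) = (203/4)²*(-1/8227) = (41209/16)*(-1/8227) = -41209/131632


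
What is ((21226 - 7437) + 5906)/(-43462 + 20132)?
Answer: -3939/4666 ≈ -0.84419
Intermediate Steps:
((21226 - 7437) + 5906)/(-43462 + 20132) = (13789 + 5906)/(-23330) = 19695*(-1/23330) = -3939/4666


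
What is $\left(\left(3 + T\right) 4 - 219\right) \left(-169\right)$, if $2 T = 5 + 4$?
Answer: $31941$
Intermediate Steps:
$T = \frac{9}{2}$ ($T = \frac{5 + 4}{2} = \frac{1}{2} \cdot 9 = \frac{9}{2} \approx 4.5$)
$\left(\left(3 + T\right) 4 - 219\right) \left(-169\right) = \left(\left(3 + \frac{9}{2}\right) 4 - 219\right) \left(-169\right) = \left(\frac{15}{2} \cdot 4 - 219\right) \left(-169\right) = \left(30 - 219\right) \left(-169\right) = \left(-189\right) \left(-169\right) = 31941$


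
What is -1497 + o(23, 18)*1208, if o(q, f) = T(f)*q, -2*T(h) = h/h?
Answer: -15389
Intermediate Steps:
T(h) = -1/2 (T(h) = -h/(2*h) = -1/2*1 = -1/2)
o(q, f) = -q/2
-1497 + o(23, 18)*1208 = -1497 - 1/2*23*1208 = -1497 - 23/2*1208 = -1497 - 13892 = -15389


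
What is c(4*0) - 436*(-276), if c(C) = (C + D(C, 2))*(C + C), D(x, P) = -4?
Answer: 120336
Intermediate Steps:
c(C) = 2*C*(-4 + C) (c(C) = (C - 4)*(C + C) = (-4 + C)*(2*C) = 2*C*(-4 + C))
c(4*0) - 436*(-276) = 2*(4*0)*(-4 + 4*0) - 436*(-276) = 2*0*(-4 + 0) + 120336 = 2*0*(-4) + 120336 = 0 + 120336 = 120336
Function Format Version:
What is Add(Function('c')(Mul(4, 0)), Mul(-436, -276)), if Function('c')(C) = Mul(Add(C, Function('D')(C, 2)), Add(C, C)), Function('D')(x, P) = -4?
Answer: 120336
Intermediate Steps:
Function('c')(C) = Mul(2, C, Add(-4, C)) (Function('c')(C) = Mul(Add(C, -4), Add(C, C)) = Mul(Add(-4, C), Mul(2, C)) = Mul(2, C, Add(-4, C)))
Add(Function('c')(Mul(4, 0)), Mul(-436, -276)) = Add(Mul(2, Mul(4, 0), Add(-4, Mul(4, 0))), Mul(-436, -276)) = Add(Mul(2, 0, Add(-4, 0)), 120336) = Add(Mul(2, 0, -4), 120336) = Add(0, 120336) = 120336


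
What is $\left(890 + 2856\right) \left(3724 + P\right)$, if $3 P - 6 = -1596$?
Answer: $11964724$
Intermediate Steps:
$P = -530$ ($P = 2 + \frac{1}{3} \left(-1596\right) = 2 - 532 = -530$)
$\left(890 + 2856\right) \left(3724 + P\right) = \left(890 + 2856\right) \left(3724 - 530\right) = 3746 \cdot 3194 = 11964724$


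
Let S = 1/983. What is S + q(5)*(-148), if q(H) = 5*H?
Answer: -3637099/983 ≈ -3700.0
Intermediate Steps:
S = 1/983 ≈ 0.0010173
S + q(5)*(-148) = 1/983 + (5*5)*(-148) = 1/983 + 25*(-148) = 1/983 - 3700 = -3637099/983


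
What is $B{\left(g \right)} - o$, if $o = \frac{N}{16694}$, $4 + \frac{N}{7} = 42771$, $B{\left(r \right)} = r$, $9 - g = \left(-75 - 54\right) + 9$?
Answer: $\frac{1854157}{16694} \approx 111.07$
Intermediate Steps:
$g = 129$ ($g = 9 - \left(\left(-75 - 54\right) + 9\right) = 9 - \left(-129 + 9\right) = 9 - -120 = 9 + 120 = 129$)
$N = 299369$ ($N = -28 + 7 \cdot 42771 = -28 + 299397 = 299369$)
$o = \frac{299369}{16694} \approx 17.933$
$B{\left(g \right)} - o = 129 - \frac{299369}{16694} = \frac{1854157}{16694}$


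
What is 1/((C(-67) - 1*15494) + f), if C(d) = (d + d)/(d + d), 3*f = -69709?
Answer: -3/116188 ≈ -2.5820e-5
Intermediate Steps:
f = -69709/3 (f = (⅓)*(-69709) = -69709/3 ≈ -23236.)
C(d) = 1 (C(d) = (2*d)/((2*d)) = (2*d)*(1/(2*d)) = 1)
1/((C(-67) - 1*15494) + f) = 1/((1 - 1*15494) - 69709/3) = 1/((1 - 15494) - 69709/3) = 1/(-15493 - 69709/3) = 1/(-116188/3) = -3/116188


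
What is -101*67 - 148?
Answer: -6915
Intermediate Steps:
-101*67 - 148 = -6767 - 148 = -6915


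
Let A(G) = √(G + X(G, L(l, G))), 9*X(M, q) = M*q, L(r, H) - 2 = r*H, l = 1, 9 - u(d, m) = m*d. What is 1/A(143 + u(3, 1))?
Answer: 3*√1490/5960 ≈ 0.019430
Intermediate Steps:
u(d, m) = 9 - d*m (u(d, m) = 9 - m*d = 9 - d*m)
L(r, H) = 2 + H*r (L(r, H) = 2 + r*H = 2 + H*r)
X(M, q) = M*q/9 (X(M, q) = (M*q)/9 = M*q/9)
A(G) = √(G + G*(2 + G)/9) (A(G) = √(G + G*(2 + G*1)/9) = √(G + G*(2 + G)/9))
1/A(143 + u(3, 1)) = 1/(√((143 + (9 - 1*3*1))*(11 + (143 + (9 - 1*3*1))))/3) = 1/(√((143 + (9 - 3))*(11 + (143 + (9 - 3))))/3) = 1/(√((143 + 6)*(11 + (143 + 6)))/3) = 1/(√(149*(11 + 149))/3) = 1/(√(149*160)/3) = 1/(√23840/3) = 1/((4*√1490)/3) = 1/(4*√1490/3) = 3*√1490/5960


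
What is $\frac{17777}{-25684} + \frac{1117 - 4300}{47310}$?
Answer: $- \frac{153797007}{202518340} \approx -0.75942$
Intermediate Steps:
$\frac{17777}{-25684} + \frac{1117 - 4300}{47310} = 17777 \left(- \frac{1}{25684}\right) + \left(1117 - 4300\right) \frac{1}{47310} = - \frac{17777}{25684} - \frac{1061}{15770} = - \frac{153797007}{202518340}$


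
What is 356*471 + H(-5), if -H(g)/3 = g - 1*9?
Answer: 167718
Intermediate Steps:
H(g) = 27 - 3*g (H(g) = -3*(g - 1*9) = -3*(g - 9) = -3*(-9 + g) = 27 - 3*g)
356*471 + H(-5) = 356*471 + (27 - 3*(-5)) = 167676 + (27 + 15) = 167676 + 42 = 167718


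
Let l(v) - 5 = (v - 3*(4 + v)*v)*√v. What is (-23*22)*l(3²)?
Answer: 516626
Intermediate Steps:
l(v) = 5 + √v*(v - 3*v*(4 + v)) (l(v) = 5 + (v - 3*(4 + v)*v)*√v = 5 + (v - 3*v*(4 + v))*√v = 5 + √v*(v - 3*v*(4 + v)))
(-23*22)*l(3²) = (-23*22)*(5 - 11*(3²)^(3/2) - 3*(3²)^(5/2)) = -506*(5 - 11*9^(3/2) - 3*9^(5/2)) = -506*(5 - 11*27 - 3*243) = -506*(5 - 297 - 729) = -506*(-1021) = 516626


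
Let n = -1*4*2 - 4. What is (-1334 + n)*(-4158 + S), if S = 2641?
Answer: 2041882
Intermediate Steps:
n = -12 (n = -4*2 - 4 = -8 - 4 = -12)
(-1334 + n)*(-4158 + S) = (-1334 - 12)*(-4158 + 2641) = -1346*(-1517) = 2041882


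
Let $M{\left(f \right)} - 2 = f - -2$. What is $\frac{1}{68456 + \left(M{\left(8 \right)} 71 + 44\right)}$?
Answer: $\frac{1}{69352} \approx 1.4419 \cdot 10^{-5}$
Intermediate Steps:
$M{\left(f \right)} = 4 + f$ ($M{\left(f \right)} = 2 + \left(f - -2\right) = 2 + \left(f + 2\right) = 2 + \left(2 + f\right) = 4 + f$)
$\frac{1}{68456 + \left(M{\left(8 \right)} 71 + 44\right)} = \frac{1}{68456 + \left(\left(4 + 8\right) 71 + 44\right)} = \frac{1}{68456 + \left(12 \cdot 71 + 44\right)} = \frac{1}{68456 + \left(852 + 44\right)} = \frac{1}{68456 + 896} = \frac{1}{69352}$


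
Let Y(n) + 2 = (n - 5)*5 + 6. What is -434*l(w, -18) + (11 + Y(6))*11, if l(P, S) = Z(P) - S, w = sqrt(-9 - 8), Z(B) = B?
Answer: -7592 - 434*I*sqrt(17) ≈ -7592.0 - 1789.4*I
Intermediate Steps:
w = I*sqrt(17) (w = sqrt(-17) = I*sqrt(17) ≈ 4.1231*I)
l(P, S) = P - S
Y(n) = -21 + 5*n (Y(n) = -2 + ((n - 5)*5 + 6) = -2 + ((-5 + n)*5 + 6) = -2 + ((-25 + 5*n) + 6) = -2 + (-19 + 5*n) = -21 + 5*n)
-434*l(w, -18) + (11 + Y(6))*11 = -434*(I*sqrt(17) - 1*(-18)) + (11 + (-21 + 5*6))*11 = -434*(I*sqrt(17) + 18) + (11 + (-21 + 30))*11 = -434*(18 + I*sqrt(17)) + (11 + 9)*11 = (-7812 - 434*I*sqrt(17)) + 20*11 = (-7812 - 434*I*sqrt(17)) + 220 = -7592 - 434*I*sqrt(17)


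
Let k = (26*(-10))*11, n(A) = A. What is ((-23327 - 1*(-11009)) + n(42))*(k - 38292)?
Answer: 505181952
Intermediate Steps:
k = -2860 (k = -260*11 = -2860)
((-23327 - 1*(-11009)) + n(42))*(k - 38292) = ((-23327 - 1*(-11009)) + 42)*(-2860 - 38292) = ((-23327 + 11009) + 42)*(-41152) = (-12318 + 42)*(-41152) = -12276*(-41152) = 505181952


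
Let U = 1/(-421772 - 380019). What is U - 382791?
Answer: -306918378682/801791 ≈ -3.8279e+5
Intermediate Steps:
U = -1/801791 (U = 1/(-801791) = -1/801791 ≈ -1.2472e-6)
U - 382791 = -1/801791 - 382791 = -306918378682/801791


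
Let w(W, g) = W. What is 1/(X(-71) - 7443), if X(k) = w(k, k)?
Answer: -1/7514 ≈ -0.00013308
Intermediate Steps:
X(k) = k
1/(X(-71) - 7443) = 1/(-71 - 7443) = 1/(-7514) = -1/7514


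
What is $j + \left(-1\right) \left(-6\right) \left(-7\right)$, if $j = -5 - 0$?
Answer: $-47$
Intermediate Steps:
$j = -5$ ($j = -5 + 0 = -5$)
$j + \left(-1\right) \left(-6\right) \left(-7\right) = -5 + \left(-1\right) \left(-6\right) \left(-7\right) = -5 + 6 \left(-7\right) = -5 - 42 = -47$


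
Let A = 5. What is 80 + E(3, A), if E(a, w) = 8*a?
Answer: 104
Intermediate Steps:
80 + E(3, A) = 80 + 8*3 = 80 + 24 = 104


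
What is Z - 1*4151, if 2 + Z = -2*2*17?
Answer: -4221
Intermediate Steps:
Z = -70 (Z = -2 - 2*2*17 = -2 - 4*17 = -2 - 68 = -70)
Z - 1*4151 = -70 - 1*4151 = -70 - 4151 = -4221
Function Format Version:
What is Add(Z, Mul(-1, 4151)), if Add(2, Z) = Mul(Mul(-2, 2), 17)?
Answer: -4221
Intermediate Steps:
Z = -70 (Z = Add(-2, Mul(Mul(-2, 2), 17)) = Add(-2, Mul(-4, 17)) = Add(-2, -68) = -70)
Add(Z, Mul(-1, 4151)) = Add(-70, Mul(-1, 4151)) = Add(-70, -4151) = -4221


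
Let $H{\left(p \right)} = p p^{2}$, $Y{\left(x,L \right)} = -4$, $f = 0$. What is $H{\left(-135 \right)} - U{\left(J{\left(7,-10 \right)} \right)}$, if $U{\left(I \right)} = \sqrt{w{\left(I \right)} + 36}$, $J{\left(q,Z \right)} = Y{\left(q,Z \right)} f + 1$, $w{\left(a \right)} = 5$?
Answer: $-2460375 - \sqrt{41} \approx -2.4604 \cdot 10^{6}$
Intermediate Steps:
$J{\left(q,Z \right)} = 1$ ($J{\left(q,Z \right)} = \left(-4\right) 0 + 1 = 0 + 1 = 1$)
$H{\left(p \right)} = p^{3}$
$U{\left(I \right)} = \sqrt{41}$ ($U{\left(I \right)} = \sqrt{5 + 36} = \sqrt{41}$)
$H{\left(-135 \right)} - U{\left(J{\left(7,-10 \right)} \right)} = \left(-135\right)^{3} - \sqrt{41} = -2460375 - \sqrt{41}$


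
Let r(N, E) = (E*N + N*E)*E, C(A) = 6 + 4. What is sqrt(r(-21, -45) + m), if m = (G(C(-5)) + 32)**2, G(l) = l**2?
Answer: 51*I*sqrt(26) ≈ 260.05*I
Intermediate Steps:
C(A) = 10
r(N, E) = 2*N*E**2 (r(N, E) = (E*N + E*N)*E = (2*E*N)*E = 2*N*E**2)
m = 17424 (m = (10**2 + 32)**2 = (100 + 32)**2 = 132**2 = 17424)
sqrt(r(-21, -45) + m) = sqrt(2*(-21)*(-45)**2 + 17424) = sqrt(2*(-21)*2025 + 17424) = sqrt(-85050 + 17424) = sqrt(-67626) = 51*I*sqrt(26)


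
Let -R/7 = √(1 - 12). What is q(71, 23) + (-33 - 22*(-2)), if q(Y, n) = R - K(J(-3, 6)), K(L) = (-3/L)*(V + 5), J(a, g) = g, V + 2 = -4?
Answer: 21/2 - 7*I*√11 ≈ 10.5 - 23.216*I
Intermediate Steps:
V = -6 (V = -2 - 4 = -6)
K(L) = 3/L (K(L) = (-3/L)*(-6 + 5) = -3/L*(-1) = 3/L)
R = -7*I*√11 (R = -7*√(1 - 12) = -7*I*√11 ≈ -23.216*I)
q(Y, n) = -½ - 7*I*√11 (q(Y, n) = -7*I*√11 - 3/6 = -7*I*√11 - 1*½ = -7*I*√11 - ½ = -½ - 7*I*√11)
q(71, 23) + (-33 - 22*(-2)) = (-½ - 7*I*√11) + (-33 - 22*(-2)) = (-½ - 7*I*√11) + (-33 + 44) = (-½ - 7*I*√11) + 11 = 21/2 - 7*I*√11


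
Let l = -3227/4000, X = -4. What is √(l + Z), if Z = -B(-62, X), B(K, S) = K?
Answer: 3*√271970/200 ≈ 7.8226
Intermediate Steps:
Z = 62 (Z = -1*(-62) = 62)
l = -3227/4000 (l = -3227*1/4000 = -3227/4000 ≈ -0.80675)
√(l + Z) = √(-3227/4000 + 62) = √(244773/4000) = 3*√271970/200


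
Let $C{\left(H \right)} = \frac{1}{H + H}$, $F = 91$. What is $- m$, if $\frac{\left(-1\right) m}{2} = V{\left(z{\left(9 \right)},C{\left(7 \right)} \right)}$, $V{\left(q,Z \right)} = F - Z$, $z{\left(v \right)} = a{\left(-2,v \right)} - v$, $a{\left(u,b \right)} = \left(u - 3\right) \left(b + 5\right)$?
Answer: $\frac{1273}{7} \approx 181.86$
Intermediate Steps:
$a{\left(u,b \right)} = \left(-3 + u\right) \left(5 + b\right)$
$C{\left(H \right)} = \frac{1}{2 H}$
$z{\left(v \right)} = -25 - 6 v$ ($z{\left(v \right)} = \left(-15 - 3 v + 5 \left(-2\right) + v \left(-2\right)\right) - v = \left(-15 - 3 v - 10 - 2 v\right) - v = \left(-25 - 5 v\right) - v = -25 - 6 v$)
$V{\left(q,Z \right)} = 91 - Z$
$m = - \frac{1273}{7}$ ($m = - 2 \left(91 - \frac{1}{2 \cdot 7}\right) = - 2 \left(91 - \frac{1}{2} \cdot \frac{1}{7}\right) = - 2 \left(91 - \frac{1}{14}\right) = \left(-2\right) \frac{1273}{14} = - \frac{1273}{7} \approx -181.86$)
$- m = \left(-1\right) \left(- \frac{1273}{7}\right) = \frac{1273}{7}$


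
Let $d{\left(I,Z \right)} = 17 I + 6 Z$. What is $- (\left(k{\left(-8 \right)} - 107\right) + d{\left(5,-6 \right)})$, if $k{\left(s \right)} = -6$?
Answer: $64$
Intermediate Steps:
$d{\left(I,Z \right)} = 6 Z + 17 I$
$- (\left(k{\left(-8 \right)} - 107\right) + d{\left(5,-6 \right)}) = - (\left(-6 - 107\right) + \left(6 \left(-6\right) + 17 \cdot 5\right)) = - (-113 + \left(-36 + 85\right)) = - (-113 + 49) = \left(-1\right) \left(-64\right) = 64$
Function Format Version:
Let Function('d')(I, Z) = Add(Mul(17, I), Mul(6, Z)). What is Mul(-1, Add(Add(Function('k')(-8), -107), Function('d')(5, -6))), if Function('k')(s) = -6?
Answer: 64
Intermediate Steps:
Function('d')(I, Z) = Add(Mul(6, Z), Mul(17, I))
Mul(-1, Add(Add(Function('k')(-8), -107), Function('d')(5, -6))) = Mul(-1, Add(Add(-6, -107), Add(Mul(6, -6), Mul(17, 5)))) = Mul(-1, Add(-113, Add(-36, 85))) = Mul(-1, Add(-113, 49)) = Mul(-1, -64) = 64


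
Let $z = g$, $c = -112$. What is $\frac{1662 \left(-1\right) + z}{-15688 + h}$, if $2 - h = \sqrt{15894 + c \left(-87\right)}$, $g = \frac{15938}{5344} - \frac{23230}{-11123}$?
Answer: $\frac{386228695977575}{3656011572066224} - \frac{49245020525 \sqrt{25638}}{7312023144132448} \approx 0.10456$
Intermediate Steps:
$g = \frac{150709747}{29720656}$ ($g = 15938 \cdot \frac{1}{5344} - - \frac{23230}{11123} = \frac{7969}{2672} + \frac{23230}{11123} = \frac{150709747}{29720656} \approx 5.0709$)
$z = \frac{150709747}{29720656} \approx 5.0709$
$h = 2 - \sqrt{25638}$ ($h = 2 - \sqrt{15894 - -9744} = 2 - \sqrt{15894 + 9744} = 2 - \sqrt{25638} \approx -158.12$)
$\frac{1662 \left(-1\right) + z}{-15688 + h} = \frac{1662 \left(-1\right) + \frac{150709747}{29720656}}{-15688 + \left(2 - \sqrt{25638}\right)} = \frac{-1662 + \frac{150709747}{29720656}}{-15686 - \sqrt{25638}} = - \frac{49245020525}{29720656 \left(-15686 - \sqrt{25638}\right)}$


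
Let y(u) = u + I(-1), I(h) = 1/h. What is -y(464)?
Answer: -463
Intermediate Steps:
y(u) = -1 + u (y(u) = u + 1/(-1) = u - 1 = -1 + u)
-y(464) = -(-1 + 464) = -1*463 = -463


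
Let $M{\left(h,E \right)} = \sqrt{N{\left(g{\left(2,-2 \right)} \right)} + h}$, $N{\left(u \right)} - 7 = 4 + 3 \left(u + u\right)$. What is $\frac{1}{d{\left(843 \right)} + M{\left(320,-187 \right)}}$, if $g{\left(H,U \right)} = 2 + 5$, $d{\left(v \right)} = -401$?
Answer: $- \frac{401}{160428} - \frac{\sqrt{373}}{160428} \approx -0.0026199$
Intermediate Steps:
$g{\left(H,U \right)} = 7$
$N{\left(u \right)} = 11 + 6 u$ ($N{\left(u \right)} = 7 + \left(4 + 3 \left(u + u\right)\right) = 7 + \left(4 + 3 \cdot 2 u\right) = 7 + \left(4 + 6 u\right) = 11 + 6 u$)
$M{\left(h,E \right)} = \sqrt{53 + h}$ ($M{\left(h,E \right)} = \sqrt{\left(11 + 6 \cdot 7\right) + h} = \sqrt{\left(11 + 42\right) + h} = \sqrt{53 + h}$)
$\frac{1}{d{\left(843 \right)} + M{\left(320,-187 \right)}} = \frac{1}{-401 + \sqrt{53 + 320}} = \frac{1}{-401 + \sqrt{373}}$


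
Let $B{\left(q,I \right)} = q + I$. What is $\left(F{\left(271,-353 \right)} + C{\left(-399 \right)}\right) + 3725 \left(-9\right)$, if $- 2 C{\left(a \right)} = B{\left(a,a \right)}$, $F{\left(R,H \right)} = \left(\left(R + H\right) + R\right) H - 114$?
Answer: $-99957$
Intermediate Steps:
$F{\left(R,H \right)} = -114 + H \left(H + 2 R\right)$ ($F{\left(R,H \right)} = \left(\left(H + R\right) + R\right) H - 114 = \left(H + 2 R\right) H - 114 = H \left(H + 2 R\right) - 114 = -114 + H \left(H + 2 R\right)$)
$B{\left(q,I \right)} = I + q$
$C{\left(a \right)} = - a$ ($C{\left(a \right)} = - \frac{a + a}{2} = - \frac{2 a}{2} = - a$)
$\left(F{\left(271,-353 \right)} + C{\left(-399 \right)}\right) + 3725 \left(-9\right) = \left(\left(-114 + \left(-353\right)^{2} + 2 \left(-353\right) 271\right) - -399\right) + 3725 \left(-9\right) = \left(\left(-114 + 124609 - 191326\right) + 399\right) - 33525 = \left(-66831 + 399\right) - 33525 = -66432 - 33525 = -99957$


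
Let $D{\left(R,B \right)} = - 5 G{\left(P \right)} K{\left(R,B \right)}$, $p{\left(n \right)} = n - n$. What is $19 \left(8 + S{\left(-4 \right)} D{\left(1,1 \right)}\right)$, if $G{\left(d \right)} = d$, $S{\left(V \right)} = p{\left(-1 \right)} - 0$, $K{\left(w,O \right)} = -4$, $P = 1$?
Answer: $152$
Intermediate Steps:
$p{\left(n \right)} = 0$
$S{\left(V \right)} = 0$ ($S{\left(V \right)} = 0 - 0 = 0 + 0 = 0$)
$D{\left(R,B \right)} = 20$ ($D{\left(R,B \right)} = \left(-5\right) 1 \left(-4\right) = \left(-5\right) \left(-4\right) = 20$)
$19 \left(8 + S{\left(-4 \right)} D{\left(1,1 \right)}\right) = 19 \left(8 + 0 \cdot 20\right) = 19 \left(8 + 0\right) = 19 \cdot 8 = 152$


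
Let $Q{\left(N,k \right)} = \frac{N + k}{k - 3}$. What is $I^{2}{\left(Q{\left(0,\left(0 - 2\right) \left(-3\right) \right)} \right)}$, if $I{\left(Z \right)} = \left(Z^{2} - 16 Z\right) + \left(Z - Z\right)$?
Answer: $784$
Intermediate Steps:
$Q{\left(N,k \right)} = \frac{N + k}{-3 + k}$
$I{\left(Z \right)} = Z^{2} - 16 Z$ ($I{\left(Z \right)} = \left(Z^{2} - 16 Z\right) + 0 = Z^{2} - 16 Z$)
$I^{2}{\left(Q{\left(0,\left(0 - 2\right) \left(-3\right) \right)} \right)} = \left(\frac{0 + \left(0 - 2\right) \left(-3\right)}{-3 + \left(0 - 2\right) \left(-3\right)} \left(-16 + \frac{0 + \left(0 - 2\right) \left(-3\right)}{-3 + \left(0 - 2\right) \left(-3\right)}\right)\right)^{2} = \left(\frac{0 - -6}{-3 - -6} \left(-16 + \frac{0 - -6}{-3 - -6}\right)\right)^{2} = \left(\frac{0 + 6}{-3 + 6} \left(-16 + \frac{0 + 6}{-3 + 6}\right)\right)^{2} = \left(\frac{1}{3} \cdot 6 \left(-16 + \frac{1}{3} \cdot 6\right)\right)^{2} = \left(2 \left(-16 + 2\right)\right)^{2} = \left(2 \left(-14\right)\right)^{2} = \left(-28\right)^{2} = 784$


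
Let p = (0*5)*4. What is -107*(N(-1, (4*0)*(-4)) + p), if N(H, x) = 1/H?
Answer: 107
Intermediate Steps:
p = 0 (p = 0*4 = 0)
-107*(N(-1, (4*0)*(-4)) + p) = -107*(1/(-1) + 0) = -107*(-1 + 0) = -107*(-1) = 107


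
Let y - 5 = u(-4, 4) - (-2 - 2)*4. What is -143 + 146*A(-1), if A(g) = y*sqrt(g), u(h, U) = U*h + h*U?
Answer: -143 - 1606*I ≈ -143.0 - 1606.0*I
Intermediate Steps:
u(h, U) = 2*U*h (u(h, U) = U*h + U*h = 2*U*h)
y = -11 (y = 5 + (2*4*(-4) - (-2 - 2)*4) = 5 + (-32 - (-4)*4) = 5 + (-32 - 1*(-16)) = 5 + (-32 + 16) = 5 - 16 = -11)
A(g) = -11*sqrt(g)
-143 + 146*A(-1) = -143 + 146*(-11*I) = -143 - 1606*I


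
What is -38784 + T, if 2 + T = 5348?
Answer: -33438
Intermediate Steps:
T = 5346 (T = -2 + 5348 = 5346)
-38784 + T = -38784 + 5346 = -33438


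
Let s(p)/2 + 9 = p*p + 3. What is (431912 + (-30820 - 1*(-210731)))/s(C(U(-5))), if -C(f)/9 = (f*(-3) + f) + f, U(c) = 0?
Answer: -203941/4 ≈ -50985.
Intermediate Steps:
C(f) = 9*f (C(f) = -9*((f*(-3) + f) + f) = -9*((-3*f + f) + f) = -9*(-2*f + f) = -(-9)*f = 9*f)
s(p) = -12 + 2*p**2 (s(p) = -18 + 2*(p*p + 3) = -18 + 2*(p**2 + 3) = -18 + 2*(3 + p**2) = -18 + (6 + 2*p**2) = -12 + 2*p**2)
(431912 + (-30820 - 1*(-210731)))/s(C(U(-5))) = (431912 + (-30820 - 1*(-210731)))/(-12 + 2*(9*0)**2) = (431912 + (-30820 + 210731))/(-12 + 2*0**2) = (431912 + 179911)/(-12 + 2*0) = 611823/(-12 + 0) = 611823/(-12) = 611823*(-1/12) = -203941/4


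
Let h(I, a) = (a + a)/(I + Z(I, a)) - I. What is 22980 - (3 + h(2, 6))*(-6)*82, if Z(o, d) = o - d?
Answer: 20520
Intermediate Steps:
h(I, a) = -I + 2*a/(-a + 2*I) (h(I, a) = (a + a)/(I + (I - a)) - I = (2*a)/(-a + 2*I) - I = 2*a/(-a + 2*I) - I = -I + 2*a/(-a + 2*I))
22980 - (3 + h(2, 6))*(-6)*82 = 22980 - (3 + (-1*2² + 2*6 - 1*2*(2 - 1*6))/(-1*6 + 2*2))*(-6)*82 = 22980 - (3 + (-1*4 + 12 - 1*2*(2 - 6))/(-6 + 4))*(-6)*82 = 22980 - (3 + (-4 + 12 - 1*2*(-4))/(-2))*(-6)*82 = 22980 - (3 - (-4 + 12 + 8)/2)*(-6)*82 = 22980 - (3 - ½*16)*(-6)*82 = 22980 - (3 - 8)*(-6)*82 = 22980 - (-5*(-6))*82 = 22980 - 30*82 = 22980 - 1*2460 = 22980 - 2460 = 20520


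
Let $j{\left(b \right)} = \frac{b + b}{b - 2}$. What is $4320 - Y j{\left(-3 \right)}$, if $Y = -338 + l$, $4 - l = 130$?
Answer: $\frac{24384}{5} \approx 4876.8$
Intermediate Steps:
$l = -126$ ($l = 4 - 130 = -126$)
$j{\left(b \right)} = \frac{2 b}{-2 + b}$
$Y = -464$ ($Y = -338 - 126 = -464$)
$4320 - Y j{\left(-3 \right)} = 4320 - - 464 \cdot 2 \left(-3\right) \frac{1}{-2 - 3} = 4320 - - 464 \cdot 2 \left(-3\right) \frac{1}{-5} = 4320 - - 464 \cdot 2 \left(-3\right) \left(- \frac{1}{5}\right) = 4320 - \left(-464\right) \frac{6}{5} = 4320 - - \frac{2784}{5} = 4320 + \frac{2784}{5} = \frac{24384}{5}$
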